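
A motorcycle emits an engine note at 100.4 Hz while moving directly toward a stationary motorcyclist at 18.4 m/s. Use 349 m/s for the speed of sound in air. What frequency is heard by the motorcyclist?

106 Hz

Only the source moves, toward the listener, so f' = f · v/(v − v_s).
f' = 100.4 × 349/(349 − 18.4) = 100.4 × 349/330.6 ≈ 106 Hz.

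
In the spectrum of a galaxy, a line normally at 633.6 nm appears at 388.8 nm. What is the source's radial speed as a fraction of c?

λ'/λ₀ = 0.6136 < 1 (blueshift), so the source is approaching.
λ'/λ₀ = √((1 − β)/(1 + β)) for an approaching source ⇒ β = (1 − r²)/(1 + r²) with r = λ'/λ₀.
β = (1 − 0.3765)/(1 + 0.3765) ≈ 0.453.

0.453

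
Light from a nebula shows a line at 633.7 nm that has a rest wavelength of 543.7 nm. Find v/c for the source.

0.152

λ'/λ₀ = 1.1655 > 1 (redshift), so the source is receding.
λ'/λ₀ = √((1 + β)/(1 − β)) for a receding source ⇒ β = (r² − 1)/(r² + 1) with r = λ'/λ₀.
β = (1.3585 − 1)/(1.3585 + 1) ≈ 0.152.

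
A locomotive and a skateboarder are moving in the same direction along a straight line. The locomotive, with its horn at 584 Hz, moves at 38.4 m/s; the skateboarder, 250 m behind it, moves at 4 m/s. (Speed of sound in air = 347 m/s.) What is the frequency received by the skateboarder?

The skateboarder is behind, so the locomotive is moving away from it while the skateboarder is moving toward the locomotive.
With source receding and observer approaching, f' = f · (v + v_o)/(v + v_s).
f' = 584 × (347 + 4)/(347 + 38.4) = 584 × 351/385.4 ≈ 532 Hz.

532 Hz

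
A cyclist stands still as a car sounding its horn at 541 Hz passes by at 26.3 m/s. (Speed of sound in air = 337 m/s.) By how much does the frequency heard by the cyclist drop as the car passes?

Approaching: f₁ = f · v/(v − v_s) = 541 × 337/310.7 ≈ 586.8 Hz.
Receding: f₂ = f · v/(v + v_s) = 541 × 337/363.3 ≈ 501.8 Hz.
Drop: f₁ − f₂ = 2f·v·v_s/(v² − v_s²) = 2 × 541 × 337 × 26.3/(337² − 26.3²) ≈ 85.0 Hz.

85.0 Hz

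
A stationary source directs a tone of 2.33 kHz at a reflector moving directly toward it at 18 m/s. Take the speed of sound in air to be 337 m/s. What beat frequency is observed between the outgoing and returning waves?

At the reflector (a moving observer), f₁ = f₀ · (v + u)/v = 2.33 × 355/337 ≈ 2.454 kHz.
The reflection then acts as a moving source: f₂ = f₁ · v/(v − u) ≈ 2.593 kHz.
Equivalently f₂ = f₀ · (v + u)/(v − u).
Beat frequency (with f₀ = 2330 Hz): |f₂ − f₀| = 2u·f₀/(v − u) = 2 × 18 × 2330/319 ≈ 263 Hz.

263 Hz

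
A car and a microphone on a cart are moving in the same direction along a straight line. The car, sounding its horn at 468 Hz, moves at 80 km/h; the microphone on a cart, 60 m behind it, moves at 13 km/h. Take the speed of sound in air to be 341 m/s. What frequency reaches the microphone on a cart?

80 km/h = 22.22 m/s; 13 km/h = 3.611 m/s.
The microphone on a cart is behind, so the car is moving away from it while the microphone on a cart is moving toward the car.
Both move, so f' = f · (v + v_o)/(v + v_s).
f' = 468 × (341 + 3.611)/(341 + 22.22) = 468 × 344.61/363.22 ≈ 444 Hz.

444 Hz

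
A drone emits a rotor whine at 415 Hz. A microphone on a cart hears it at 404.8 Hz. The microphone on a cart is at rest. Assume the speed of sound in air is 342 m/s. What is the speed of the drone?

8.6 m/s

f' < f, so the drone is receding.
f' = f · v/(v + v_s) ⇒ v_s = v · |1 − f/f'|.
v_s = 342 × |1 − 415/404.8| = 342 × 0.0252 ≈ 8.6 m/s.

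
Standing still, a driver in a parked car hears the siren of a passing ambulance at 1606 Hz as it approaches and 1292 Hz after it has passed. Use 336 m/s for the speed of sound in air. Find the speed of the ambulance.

36 m/s

f₁/f₂ = (v + v_s)/(v − v_s), so v_s = v · (f₁ − f₂)/(f₁ + f₂).
v_s = 336 × (1606 − 1292)/(1606 + 1292) = 336 × 314/2898 ≈ 36 m/s.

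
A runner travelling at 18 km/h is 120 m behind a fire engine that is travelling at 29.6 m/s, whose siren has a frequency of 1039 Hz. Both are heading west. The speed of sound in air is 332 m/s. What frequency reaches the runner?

18 km/h = 5 m/s.
The runner is behind, so the fire engine is moving away from it while the runner is moving toward the fire engine.
Both move, so f' = f · (v + v_o)/(v + v_s).
f' = 1039 × (332 + 5)/(332 + 29.6) = 1039 × 337/361.6 ≈ 968 Hz.

968 Hz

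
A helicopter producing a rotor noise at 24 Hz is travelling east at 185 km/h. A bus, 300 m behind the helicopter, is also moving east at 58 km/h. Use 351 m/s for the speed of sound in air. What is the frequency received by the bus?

21.9 Hz

185 km/h = 51.39 m/s; 58 km/h = 16.11 m/s.
The bus is behind, so the helicopter is moving away from it while the bus is moving toward the helicopter.
Both move, so f' = f · (v + v_o)/(v + v_s).
f' = 24 × (351 + 16.11)/(351 + 51.39) = 24 × 367.11/402.39 ≈ 21.9 Hz.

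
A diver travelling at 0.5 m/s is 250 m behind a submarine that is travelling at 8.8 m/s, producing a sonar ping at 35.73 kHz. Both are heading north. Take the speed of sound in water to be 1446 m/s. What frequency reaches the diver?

The diver is behind, so the submarine is moving away from it while the diver is moving toward the submarine.
Both move, so f' = f · (v + v_o)/(v + v_s).
f' = 35.73 × (1446 + 0.5)/(1446 + 8.8) = 35.73 × 1446.5/1454.8 ≈ 35.5 kHz.

35.5 kHz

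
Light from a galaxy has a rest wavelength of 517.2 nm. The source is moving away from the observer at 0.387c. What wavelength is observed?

Relativistic Doppler for wavelength: λ' = λ₀ · √((1 + β)/(1 − β)).
λ' = 517.2 × √(1.3870/0.6130) = 517.2 × 1.50421 ≈ 778.0 nm.

778.0 nm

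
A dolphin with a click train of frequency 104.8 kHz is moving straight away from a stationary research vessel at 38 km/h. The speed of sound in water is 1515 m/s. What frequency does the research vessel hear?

104.1 kHz

38 km/h = 10.56 m/s.
Moving source, stationary observer: f' = f · v/(v + v_s) since the source is receding.
f' = 104.8 × 1515/(1515 + 10.56) = 104.8 × 1515/1526 ≈ 104.1 kHz.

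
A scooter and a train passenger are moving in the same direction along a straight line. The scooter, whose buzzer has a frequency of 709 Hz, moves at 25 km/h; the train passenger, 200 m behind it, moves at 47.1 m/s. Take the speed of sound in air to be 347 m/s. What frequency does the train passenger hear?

25 km/h = 6.944 m/s.
The train passenger is behind, so the scooter is moving away from it while the train passenger is moving toward the scooter.
General Doppler shift: f' = f · (v + v_o)/(v + v_s).
f' = 709 × (347 + 47.1)/(347 + 6.944) = 709 × 394.1/353.94 ≈ 789 Hz.

789 Hz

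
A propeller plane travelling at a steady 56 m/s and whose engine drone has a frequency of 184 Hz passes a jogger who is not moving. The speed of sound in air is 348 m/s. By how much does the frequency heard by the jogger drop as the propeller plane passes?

Approaching: f₁ = f · v/(v − v_s) = 184 × 348/292 ≈ 219.3 Hz.
Receding: f₂ = f · v/(v + v_s) = 184 × 348/404 ≈ 158.5 Hz.
Drop: f₁ − f₂ = 2f·v·v_s/(v² − v_s²) = 2 × 184 × 348 × 56/(348² − 56²) ≈ 60.8 Hz.

60.8 Hz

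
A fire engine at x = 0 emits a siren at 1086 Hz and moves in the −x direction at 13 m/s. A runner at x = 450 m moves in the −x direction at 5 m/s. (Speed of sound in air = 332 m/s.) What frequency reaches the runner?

1061 Hz

The observer lies on the +x side, so the source is heading away from the observer and the observer is heading toward the source.
Both move, so f' = f · (v + v_o)/(v + v_s).
f' = 1086 × (332 + 5)/(332 + 13) = 1086 × 337/345 ≈ 1061 Hz.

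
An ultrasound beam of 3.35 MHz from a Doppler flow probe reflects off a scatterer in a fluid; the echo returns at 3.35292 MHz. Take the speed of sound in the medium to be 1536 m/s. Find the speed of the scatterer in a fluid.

0.67 m/s

Double Doppler shift off a moving reflector: f₂ = f₀ · (v + u)/(v − u) (u > 0 toward emitter).
Rearranging, u = v · (f₂ − f₀)/(f₂ + f₀) = 1536 × 0.00292/6.70292 ≈ 0.67 m/s.
So the scatterer in a fluid is moving at 0.67 m/s toward the emitter.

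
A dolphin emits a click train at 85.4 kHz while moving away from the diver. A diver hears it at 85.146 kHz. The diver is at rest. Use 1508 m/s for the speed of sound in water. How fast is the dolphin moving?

4.5 m/s

f' = f · v/(v + v_s) ⇒ v_s = v · |1 − f/f'|.
v_s = 1508 × |1 − 85.4/85.146| = 1508 × 0.002983 ≈ 4.5 m/s.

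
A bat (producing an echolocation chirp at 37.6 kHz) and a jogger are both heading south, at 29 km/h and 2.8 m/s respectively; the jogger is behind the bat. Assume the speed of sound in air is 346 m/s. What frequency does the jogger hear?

37.0 kHz

29 km/h = 8.056 m/s.
The jogger is behind, so the bat is moving away from it while the jogger is moving toward the bat.
Both move, so f' = f · (v + v_o)/(v + v_s).
f' = 37.6 × (346 + 2.8)/(346 + 8.056) = 37.6 × 348.8/354.06 ≈ 37.0 kHz.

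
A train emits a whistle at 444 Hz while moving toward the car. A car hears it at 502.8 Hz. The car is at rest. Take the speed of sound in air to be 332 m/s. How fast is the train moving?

f' = f · v/(v − v_s) ⇒ v_s = v · |1 − f/f'|.
v_s = 332 × |1 − 444/502.8| = 332 × 0.1169 ≈ 39 m/s.

39 m/s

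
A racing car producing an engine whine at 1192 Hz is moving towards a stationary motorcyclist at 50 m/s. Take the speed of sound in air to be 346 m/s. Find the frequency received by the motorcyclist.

With the source moving toward a stationary observer, f' = f · v/(v − v_s).
f' = 1192 × 346/(346 − 50) = 1192 × 346/296 ≈ 1393 Hz.

1393 Hz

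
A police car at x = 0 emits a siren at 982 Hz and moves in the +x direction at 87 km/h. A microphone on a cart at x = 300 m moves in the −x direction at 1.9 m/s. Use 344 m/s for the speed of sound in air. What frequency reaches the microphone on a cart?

87 km/h = 24.17 m/s.
The observer lies on the +x side, so the source is heading toward the observer and the observer is heading toward the source.
Both move, so f' = f · (v + v_o)/(v − v_s).
f' = 982 × (344 + 1.9)/(344 − 24.17) = 982 × 345.9/319.83 ≈ 1062 Hz.

1062 Hz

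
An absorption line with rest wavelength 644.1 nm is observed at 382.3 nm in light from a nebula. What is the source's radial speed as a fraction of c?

0.479

λ'/λ₀ = 0.5935 < 1 (blueshift), so the source is approaching.
λ'/λ₀ = √((1 − β)/(1 + β)) for an approaching source ⇒ β = (1 − r²)/(1 + r²) with r = λ'/λ₀.
β = (1 − 0.3523)/(1 + 0.3523) ≈ 0.479.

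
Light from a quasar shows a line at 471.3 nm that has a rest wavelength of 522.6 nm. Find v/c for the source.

λ'/λ₀ = 0.9018 < 1 (blueshift), so the source is approaching.
λ'/λ₀ = √((1 − β)/(1 + β)) for an approaching source ⇒ β = (1 − r²)/(1 + r²) with r = λ'/λ₀.
β = (1 − 0.8133)/(1 + 0.8133) ≈ 0.103.

0.103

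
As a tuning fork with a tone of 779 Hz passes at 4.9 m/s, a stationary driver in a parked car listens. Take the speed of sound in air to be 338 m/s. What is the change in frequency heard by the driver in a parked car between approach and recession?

Approaching: f₁ = f · v/(v − v_s) = 779 × 338/333.1 ≈ 790.5 Hz.
Receding: f₂ = f · v/(v + v_s) = 779 × 338/342.9 ≈ 767.9 Hz.
Drop: f₁ − f₂ = 2f·v·v_s/(v² − v_s²) = 2 × 779 × 338 × 4.9/(338² − 4.9²) ≈ 22.6 Hz.

22.6 Hz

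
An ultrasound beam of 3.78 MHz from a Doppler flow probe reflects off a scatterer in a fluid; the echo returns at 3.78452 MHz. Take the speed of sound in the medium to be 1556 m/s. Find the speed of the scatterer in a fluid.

0.93 m/s

Double Doppler shift off a moving reflector: f₂ = f₀ · (v + u)/(v − u) (u > 0 toward emitter).
Rearranging, u = v · (f₂ − f₀)/(f₂ + f₀) = 1556 × 0.00452/7.56452 ≈ 0.93 m/s.
So the scatterer in a fluid is moving at 0.93 m/s toward the emitter.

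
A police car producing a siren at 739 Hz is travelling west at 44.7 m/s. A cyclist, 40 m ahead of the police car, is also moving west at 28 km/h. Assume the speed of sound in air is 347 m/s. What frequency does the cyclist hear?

829 Hz

28 km/h = 7.778 m/s.
The cyclist is ahead, so the police car is moving toward it while the cyclist is moving away from the police car.
Both move, so f' = f · (v − v_o)/(v − v_s).
f' = 739 × (347 − 7.778)/(347 − 44.7) = 739 × 339.22/302.3 ≈ 829 Hz.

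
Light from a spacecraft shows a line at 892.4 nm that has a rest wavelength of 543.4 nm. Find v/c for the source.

0.459c

λ'/λ₀ = 1.6423 > 1 (redshift), so the source is receding.
λ'/λ₀ = √((1 + β)/(1 − β)) for a receding source ⇒ β = (r² − 1)/(r² + 1) with r = λ'/λ₀.
β = (2.6970 − 1)/(2.6970 + 1) ≈ 0.459.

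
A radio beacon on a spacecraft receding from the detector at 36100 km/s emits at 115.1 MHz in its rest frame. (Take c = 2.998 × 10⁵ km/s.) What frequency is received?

102.0 MHz

β = v/c = 36100/299800 = 0.1204.
Relativistic Doppler for frequency: f' = f₀ · √((1 − β)/(1 + β)).
f' = 115.1 × √(0.8796/1.1204) = 115.1 × 0.88603 ≈ 102.0 MHz.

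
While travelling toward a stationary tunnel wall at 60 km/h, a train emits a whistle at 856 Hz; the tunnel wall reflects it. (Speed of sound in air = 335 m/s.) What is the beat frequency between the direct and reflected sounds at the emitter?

60 km/h = 16.67 m/s.
The tunnel wall receives the sound from a moving source: f₁ = f₀ · v/(v − v_e) = 856 × 335/318.33 ≈ 900.8 Hz.
On the return leg the train is a moving observer: f₂ = f₁ · (v + v_e)/v = 900.8 × 351.67/335 ≈ 945.6 Hz.
Beat against the emitted tone: |f₂ − f₀| = 2v_e·f₀/(v − v_e) = 2 × 16.67 × 856/318.33 ≈ 90 Hz.

90 Hz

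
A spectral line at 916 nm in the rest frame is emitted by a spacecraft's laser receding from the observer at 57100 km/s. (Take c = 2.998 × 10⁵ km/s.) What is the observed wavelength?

β = v/c = 57100/299800 = 0.1905.
Relativistic Doppler for wavelength: λ' = λ₀ · √((1 + β)/(1 − β)).
λ' = 916 × √(1.1905/0.8095) = 916 × 1.21266 ≈ 1110.8 nm.

1110.8 nm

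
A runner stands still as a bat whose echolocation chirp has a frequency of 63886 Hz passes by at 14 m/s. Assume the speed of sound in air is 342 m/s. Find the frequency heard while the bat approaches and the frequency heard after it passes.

Approaching: f₁ = f · v/(v − v_s) = 63886 × 342/328 ≈ 66613 Hz.
Receding: f₂ = f · v/(v + v_s) = 63886 × 342/356 ≈ 61374 Hz.

66613 Hz approaching; 61374 Hz receding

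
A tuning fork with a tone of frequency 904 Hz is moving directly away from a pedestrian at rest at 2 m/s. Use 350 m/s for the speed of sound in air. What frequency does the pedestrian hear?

Only the source moves, away from the listener, so f' = f · v/(v + v_s).
f' = 904 × 350/(350 + 2) = 904 × 350/352 ≈ 899 Hz.

899 Hz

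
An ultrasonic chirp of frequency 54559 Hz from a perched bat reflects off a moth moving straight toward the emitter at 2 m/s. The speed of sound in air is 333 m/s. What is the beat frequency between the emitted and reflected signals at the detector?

659 Hz

The moth first receives the wave as a moving observer: f₁ = f₀ · (v + u)/v = 54559 × (333 + 2)/333 ≈ 54887 Hz.
The reflection then acts as a moving source: f₂ = f₁ · v/(v − u) ≈ 55218 Hz.
Beat frequency: |f₂ − f₀| = 2u·f₀/(v − u) = 2 × 2 × 54559/331 ≈ 659 Hz.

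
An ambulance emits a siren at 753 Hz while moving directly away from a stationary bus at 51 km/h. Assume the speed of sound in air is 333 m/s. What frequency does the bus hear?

51 km/h = 14.17 m/s.
Moving source, stationary observer: f' = f · v/(v + v_s) since the source is receding.
f' = 753 × 333/(333 + 14.17) = 753 × 333/347.2 ≈ 722 Hz.

722 Hz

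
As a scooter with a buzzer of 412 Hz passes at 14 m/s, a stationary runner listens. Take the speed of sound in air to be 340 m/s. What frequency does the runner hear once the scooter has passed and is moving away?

Receding: f₂ = f · v/(v + v_s) = 412 × 340/354 ≈ 396 Hz.

396 Hz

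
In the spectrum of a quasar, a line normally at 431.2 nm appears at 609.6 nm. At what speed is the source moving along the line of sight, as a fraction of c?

0.333c

λ'/λ₀ = 1.4137 > 1 (redshift), so the source is receding.
λ'/λ₀ = √((1 + β)/(1 − β)) for a receding source ⇒ β = (r² − 1)/(r² + 1) with r = λ'/λ₀.
β = (1.9986 − 1)/(1.9986 + 1) ≈ 0.333.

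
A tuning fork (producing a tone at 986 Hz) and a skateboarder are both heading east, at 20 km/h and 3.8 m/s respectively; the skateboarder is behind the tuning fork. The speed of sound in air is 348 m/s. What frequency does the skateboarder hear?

20 km/h = 5.556 m/s.
The skateboarder is behind, so the tuning fork is moving away from it while the skateboarder is moving toward the tuning fork.
Both move, so f' = f · (v + v_o)/(v + v_s).
f' = 986 × (348 + 3.8)/(348 + 5.556) = 986 × 351.8/353.56 ≈ 981 Hz.

981 Hz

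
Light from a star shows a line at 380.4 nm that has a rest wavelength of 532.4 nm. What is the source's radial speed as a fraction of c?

0.324c

λ'/λ₀ = 0.7145 < 1 (blueshift), so the source is approaching.
λ'/λ₀ = √((1 − β)/(1 + β)) for an approaching source ⇒ β = (1 − r²)/(1 + r²) with r = λ'/λ₀.
β = (1 − 0.5105)/(1 + 0.5105) ≈ 0.324.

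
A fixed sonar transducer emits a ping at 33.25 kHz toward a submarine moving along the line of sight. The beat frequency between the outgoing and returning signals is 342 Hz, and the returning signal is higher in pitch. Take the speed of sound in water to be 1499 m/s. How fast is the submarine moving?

7.7 m/s

Double Doppler shift off a moving reflector: f₂ = f₀ · (v + u)/(v − u) (u > 0 toward emitter).
Returning signal is higher, so f₂ = f₀ + Δf = 33250 + 342 = 33592 Hz.
Rearranging, u = v · (f₂ − f₀)/(f₂ + f₀) = 1499 × 342/66842 ≈ 7.7 m/s.
So the submarine is moving at 7.7 m/s toward the emitter.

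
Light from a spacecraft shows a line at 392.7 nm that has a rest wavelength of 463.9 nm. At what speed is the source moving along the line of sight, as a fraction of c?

λ'/λ₀ = 0.8465 < 1 (blueshift), so the source is approaching.
λ'/λ₀ = √((1 − β)/(1 + β)) for an approaching source ⇒ β = (1 − r²)/(1 + r²) with r = λ'/λ₀.
β = (1 − 0.7166)/(1 + 0.7166) ≈ 0.165.

0.165c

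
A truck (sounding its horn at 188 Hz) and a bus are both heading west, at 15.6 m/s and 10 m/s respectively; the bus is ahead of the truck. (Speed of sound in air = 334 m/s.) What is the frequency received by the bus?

The bus is ahead, so the truck is moving toward it while the bus is moving away from the truck.
Both move, so f' = f · (v − v_o)/(v − v_s).
f' = 188 × (334 − 10)/(334 − 15.6) = 188 × 324/318.4 ≈ 191 Hz.

191 Hz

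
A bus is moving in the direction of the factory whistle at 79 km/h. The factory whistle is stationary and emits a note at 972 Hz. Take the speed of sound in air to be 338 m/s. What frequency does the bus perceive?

79 km/h = 21.94 m/s.
Moving observer, stationary source: f' = f · (v + v_o)/v.
f' = 972 × (338 + 21.94)/338 = 972 × 359.94/338 ≈ 1035 Hz.

1035 Hz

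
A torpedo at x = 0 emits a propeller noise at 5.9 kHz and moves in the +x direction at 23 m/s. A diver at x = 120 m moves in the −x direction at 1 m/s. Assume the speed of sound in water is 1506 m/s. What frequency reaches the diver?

6.00 kHz

The observer lies on the +x side, so the source is heading toward the observer and the observer is heading toward the source.
Both move, so f' = f · (v + v_o)/(v − v_s).
f' = 5.9 × (1506 + 1)/(1506 − 23) = 5.9 × 1507/1483 ≈ 6.00 kHz.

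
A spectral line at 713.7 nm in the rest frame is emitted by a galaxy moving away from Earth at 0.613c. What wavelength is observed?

Relativistic Doppler for wavelength: λ' = λ₀ · √((1 + β)/(1 − β)).
λ' = 713.7 × √(1.6130/0.3870) = 713.7 × 2.04156 ≈ 1457.1 nm.

1457.1 nm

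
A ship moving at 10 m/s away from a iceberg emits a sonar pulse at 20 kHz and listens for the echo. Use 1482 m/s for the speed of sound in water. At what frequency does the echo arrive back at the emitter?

19.73 kHz

The iceberg receives the sound from a moving source: f₁ = f₀ · v/(v + v_e) = 20 × 1482/1492 ≈ 19.87 kHz.
On the return leg the ship is a moving observer: f₂ = f₁ · (v − v_e)/v = 19.87 × 1472/1482 ≈ 19.73 kHz.
Equivalently f₂ = f₀ · (v − v_e)/(v + v_e).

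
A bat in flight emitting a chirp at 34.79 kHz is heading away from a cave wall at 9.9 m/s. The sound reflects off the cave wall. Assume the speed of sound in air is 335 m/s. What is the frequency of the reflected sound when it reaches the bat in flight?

32.8 kHz

The cave wall receives the sound from a moving source: f₁ = f₀ · v/(v + v_e) = 34.79 × 335/344.9 ≈ 33.8 kHz.
On the return leg the bat in flight is a moving observer: f₂ = f₁ · (v − v_e)/v = 33.8 × 325.1/335 ≈ 32.8 kHz.
Equivalently f₂ = f₀ · (v − v_e)/(v + v_e).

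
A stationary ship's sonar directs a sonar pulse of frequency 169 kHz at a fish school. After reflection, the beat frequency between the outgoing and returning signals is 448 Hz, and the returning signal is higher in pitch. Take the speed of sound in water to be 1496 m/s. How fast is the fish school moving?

1.98 m/s

Double Doppler shift off a moving reflector: f₂ = f₀ · (v + u)/(v − u) (u > 0 toward emitter).
Returning signal is higher, so f₂ = f₀ + Δf = 169000 + 448 = 169448 Hz.
Rearranging, u = v · (f₂ − f₀)/(f₂ + f₀) = 1496 × 448/338448 ≈ 1.98 m/s.
So the fish school is moving at 1.98 m/s toward the emitter.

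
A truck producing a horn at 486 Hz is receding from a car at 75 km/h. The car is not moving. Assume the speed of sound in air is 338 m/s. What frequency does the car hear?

458 Hz

75 km/h = 20.83 m/s.
Only the source moves, away from the listener, so f' = f · v/(v + v_s).
f' = 486 × 338/(338 + 20.83) = 486 × 338/358.8 ≈ 458 Hz.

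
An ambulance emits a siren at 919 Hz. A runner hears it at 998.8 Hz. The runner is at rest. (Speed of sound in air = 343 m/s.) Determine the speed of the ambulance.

27 m/s

f' > f, so the ambulance is approaching.
f' = f · v/(v − v_s) ⇒ v_s = v · |1 − f/f'|.
v_s = 343 × |1 − 919/998.8| = 343 × 0.0799 ≈ 27 m/s.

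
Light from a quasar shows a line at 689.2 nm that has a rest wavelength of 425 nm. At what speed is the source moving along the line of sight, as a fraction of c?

λ'/λ₀ = 1.6216 > 1 (redshift), so the source is receding.
λ'/λ₀ = √((1 + β)/(1 − β)) for a receding source ⇒ β = (r² − 1)/(r² + 1) with r = λ'/λ₀.
β = (2.6297 − 1)/(2.6297 + 1) ≈ 0.449.

0.449c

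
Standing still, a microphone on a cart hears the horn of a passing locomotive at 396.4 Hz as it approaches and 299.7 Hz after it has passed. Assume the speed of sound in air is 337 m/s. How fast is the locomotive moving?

f₁/f₂ = (v + v_s)/(v − v_s), so v_s = v · (f₁ − f₂)/(f₁ + f₂).
v_s = 337 × (396.4 − 299.7)/(396.4 + 299.7) = 337 × 96.7/696.1 ≈ 47 m/s.

47 m/s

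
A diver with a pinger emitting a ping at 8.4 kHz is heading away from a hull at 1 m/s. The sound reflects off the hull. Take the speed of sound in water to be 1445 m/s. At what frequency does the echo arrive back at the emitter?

8.39 kHz

The hull receives the sound from a moving source: f₁ = f₀ · v/(v + v_e) = 8.4 × 1445/1446 ≈ 8.39 kHz.
On the return leg the diver with a pinger is a moving observer: f₂ = f₁ · (v − v_e)/v = 8.39 × 1444/1445 ≈ 8.39 kHz.
Equivalently f₂ = f₀ · (v − v_e)/(v + v_e).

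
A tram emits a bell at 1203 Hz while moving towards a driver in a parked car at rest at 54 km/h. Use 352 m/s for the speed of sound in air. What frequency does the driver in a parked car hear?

54 km/h = 15 m/s.
Only the source moves, toward the listener, so f' = f · v/(v − v_s).
f' = 1203 × 352/(352 − 15) = 1203 × 352/337 ≈ 1257 Hz.

1257 Hz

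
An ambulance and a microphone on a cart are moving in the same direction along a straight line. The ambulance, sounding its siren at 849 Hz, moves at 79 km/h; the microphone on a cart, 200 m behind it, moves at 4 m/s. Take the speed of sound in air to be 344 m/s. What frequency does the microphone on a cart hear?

79 km/h = 21.94 m/s.
The microphone on a cart is behind, so the ambulance is moving away from it while the microphone on a cart is moving toward the ambulance.
With source receding and observer approaching, f' = f · (v + v_o)/(v + v_s).
f' = 849 × (344 + 4)/(344 + 21.94) = 849 × 348/365.94 ≈ 807 Hz.

807 Hz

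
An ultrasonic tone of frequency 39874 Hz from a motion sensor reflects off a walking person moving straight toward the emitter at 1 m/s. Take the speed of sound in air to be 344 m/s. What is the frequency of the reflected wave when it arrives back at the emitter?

40107 Hz

The walking person first receives the wave as a moving observer: f₁ = f₀ · (v + u)/v = 39874 × (344 + 1)/344 ≈ 39990 Hz.
On reflection it acts as a source moving toward the stationary detector: f₂ = f₁ · v/(v − u) = 39990 × 344/343 ≈ 40107 Hz.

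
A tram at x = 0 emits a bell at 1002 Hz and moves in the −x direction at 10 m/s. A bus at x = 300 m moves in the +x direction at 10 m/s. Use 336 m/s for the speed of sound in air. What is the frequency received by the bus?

The observer lies on the +x side, so the source is heading away from the observer and the observer is heading away from the source.
General Doppler shift: f' = f · (v − v_o)/(v + v_s).
f' = 1002 × (336 − 10)/(336 + 10) = 1002 × 326/346 ≈ 944 Hz.

944 Hz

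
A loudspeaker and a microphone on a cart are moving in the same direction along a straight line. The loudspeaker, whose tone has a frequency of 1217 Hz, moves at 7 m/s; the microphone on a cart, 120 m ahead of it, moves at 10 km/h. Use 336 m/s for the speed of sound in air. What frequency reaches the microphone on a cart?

10 km/h = 2.778 m/s.
The microphone on a cart is ahead, so the loudspeaker is moving toward it while the microphone on a cart is moving away from the loudspeaker.
Both move, so f' = f · (v − v_o)/(v − v_s).
f' = 1217 × (336 − 2.778)/(336 − 7) = 1217 × 333.22/329 ≈ 1233 Hz.

1233 Hz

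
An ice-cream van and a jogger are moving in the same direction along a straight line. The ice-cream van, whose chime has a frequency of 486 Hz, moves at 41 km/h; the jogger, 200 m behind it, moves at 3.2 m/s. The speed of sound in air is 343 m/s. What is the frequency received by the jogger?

475 Hz

41 km/h = 11.39 m/s.
The jogger is behind, so the ice-cream van is moving away from it while the jogger is moving toward the ice-cream van.
With source receding and observer approaching, f' = f · (v + v_o)/(v + v_s).
f' = 486 × (343 + 3.2)/(343 + 11.39) = 486 × 346.2/354.39 ≈ 475 Hz.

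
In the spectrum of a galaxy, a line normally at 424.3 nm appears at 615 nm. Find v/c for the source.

λ'/λ₀ = 1.4494 > 1 (redshift), so the source is receding.
λ'/λ₀ = √((1 + β)/(1 − β)) for a receding source ⇒ β = (r² − 1)/(r² + 1) with r = λ'/λ₀.
β = (2.1009 − 1)/(2.1009 + 1) ≈ 0.355.

0.355c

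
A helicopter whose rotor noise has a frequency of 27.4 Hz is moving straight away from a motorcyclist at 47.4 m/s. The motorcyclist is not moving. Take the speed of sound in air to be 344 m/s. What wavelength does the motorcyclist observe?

Moving source, stationary observer: f' = f · v/(v + v_s) since the source is receding.
f' = 27.4 × 344/(344 + 47.4) ≈ 24.1 Hz.
λ' = v/f' = 344/24.0818 ≈ 14.28 m.

14.28 m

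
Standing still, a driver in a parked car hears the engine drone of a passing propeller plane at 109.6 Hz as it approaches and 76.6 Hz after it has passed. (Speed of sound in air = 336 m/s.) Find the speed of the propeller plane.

f₁/f₂ = (v + v_s)/(v − v_s), so v_s = v · (f₁ − f₂)/(f₁ + f₂).
v_s = 336 × (109.6 − 76.6)/(109.6 + 76.6) = 336 × 33.0/186.2 ≈ 60 m/s.

60 m/s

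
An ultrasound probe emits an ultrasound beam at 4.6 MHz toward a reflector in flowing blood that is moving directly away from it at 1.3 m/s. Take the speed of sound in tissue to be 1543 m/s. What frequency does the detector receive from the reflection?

4.592 MHz

The reflector in flowing blood first receives the wave as a moving observer: f₁ = f₀ · (v − u)/v = 4.6 × (1543 − 1.3)/1543 ≈ 4.596 MHz.
The reflection then acts as a moving source: f₂ = f₁ · v/(v + u) ≈ 4.592 MHz.
Equivalently f₂ = f₀ · (v − u)/(v + u).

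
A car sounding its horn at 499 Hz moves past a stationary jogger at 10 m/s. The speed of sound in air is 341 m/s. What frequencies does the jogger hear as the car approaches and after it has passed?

514 Hz approaching; 485 Hz receding

Approaching: f₁ = f · v/(v − v_s) = 499 × 341/331 ≈ 514 Hz.
Receding: f₂ = f · v/(v + v_s) = 499 × 341/351 ≈ 485 Hz.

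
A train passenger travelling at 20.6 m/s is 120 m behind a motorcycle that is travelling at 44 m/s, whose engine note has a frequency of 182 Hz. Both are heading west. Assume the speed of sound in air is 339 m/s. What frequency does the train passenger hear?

171 Hz

The train passenger is behind, so the motorcycle is moving away from it while the train passenger is moving toward the motorcycle.
Both move, so f' = f · (v + v_o)/(v + v_s).
f' = 182 × (339 + 20.6)/(339 + 44) = 182 × 359.6/383 ≈ 171 Hz.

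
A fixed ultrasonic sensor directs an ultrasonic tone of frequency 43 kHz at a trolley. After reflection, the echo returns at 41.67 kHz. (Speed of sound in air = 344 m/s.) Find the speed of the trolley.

5.4 m/s

Double Doppler shift off a moving reflector: f₂ = f₀ · (v + u)/(v − u) (u > 0 toward emitter).
Rearranging, u = v · (f₂ − f₀)/(f₂ + f₀) = 344 × -1.33/84.67 ≈ -5.4 m/s.
So the trolley is moving at 5.4 m/s away from the emitter.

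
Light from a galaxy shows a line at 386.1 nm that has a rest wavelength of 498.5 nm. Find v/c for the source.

0.250c

λ'/λ₀ = 0.7745 < 1 (blueshift), so the source is approaching.
λ'/λ₀ = √((1 − β)/(1 + β)) for an approaching source ⇒ β = (1 − r²)/(1 + r²) with r = λ'/λ₀.
β = (1 − 0.5999)/(1 + 0.5999) ≈ 0.250.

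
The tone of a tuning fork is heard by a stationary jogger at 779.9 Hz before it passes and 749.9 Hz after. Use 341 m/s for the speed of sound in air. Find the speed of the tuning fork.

6.7 m/s

f₁/f₂ = (v + v_s)/(v − v_s), so v_s = v · (f₁ − f₂)/(f₁ + f₂).
v_s = 341 × (779.9 − 749.9)/(779.9 + 749.9) = 341 × 30.0/1529.8 ≈ 6.7 m/s.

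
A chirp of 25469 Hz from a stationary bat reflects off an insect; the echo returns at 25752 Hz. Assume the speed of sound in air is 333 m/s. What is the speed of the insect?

Double Doppler shift off a moving reflector: f₂ = f₀ · (v + u)/(v − u) (u > 0 toward emitter).
Rearranging, u = v · (f₂ − f₀)/(f₂ + f₀) = 333 × 283/51221 ≈ 1.84 m/s.
So the insect is moving at 1.84 m/s toward the emitter.

1.84 m/s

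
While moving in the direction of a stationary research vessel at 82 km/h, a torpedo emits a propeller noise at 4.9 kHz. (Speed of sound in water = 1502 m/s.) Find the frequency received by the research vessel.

4.98 kHz

82 km/h = 22.78 m/s.
Only the source moves, toward the listener, so f' = f · v/(v − v_s).
f' = 4.9 × 1502/(1502 − 22.78) = 4.9 × 1502/1479 ≈ 4.98 kHz.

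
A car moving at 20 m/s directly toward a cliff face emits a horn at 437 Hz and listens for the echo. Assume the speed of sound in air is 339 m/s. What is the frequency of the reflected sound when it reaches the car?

492 Hz

The cliff face receives the sound from a moving source: f₁ = f₀ · v/(v − v_e) = 437 × 339/319 ≈ 464 Hz.
On the return leg the car is a moving observer: f₂ = f₁ · (v + v_e)/v = 464 × 359/339 ≈ 492 Hz.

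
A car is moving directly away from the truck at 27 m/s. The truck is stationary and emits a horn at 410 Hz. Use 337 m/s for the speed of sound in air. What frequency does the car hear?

Only the observer moves, away from the source, so f' = f · (v − v_o)/v.
f' = 410 × (337 − 27)/337 = 410 × 310/337 ≈ 377 Hz.

377 Hz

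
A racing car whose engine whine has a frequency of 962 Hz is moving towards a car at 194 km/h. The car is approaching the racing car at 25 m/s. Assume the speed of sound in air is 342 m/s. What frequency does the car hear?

1225 Hz

194 km/h = 53.89 m/s.
Both move, so f' = f · (v + v_o)/(v − v_s).
f' = 962 × (342 + 25)/(342 − 53.89) = 962 × 367/288.11 ≈ 1225 Hz.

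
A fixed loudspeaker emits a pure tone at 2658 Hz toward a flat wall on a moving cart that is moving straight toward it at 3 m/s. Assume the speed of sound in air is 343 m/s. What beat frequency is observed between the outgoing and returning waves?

At the flat wall on a moving cart (a moving observer), f₁ = f₀ · (v + u)/v = 2658 × 346/343 ≈ 2681.2 Hz.
On reflection it acts as a source moving toward the stationary detector: f₂ = f₁ · v/(v − u) = 2681.2 × 343/340 ≈ 2704.9 Hz.
Beat frequency: |f₂ − f₀| = 2u·f₀/(v − u) = 2 × 3 × 2658/340 ≈ 46.9 Hz.

46.9 Hz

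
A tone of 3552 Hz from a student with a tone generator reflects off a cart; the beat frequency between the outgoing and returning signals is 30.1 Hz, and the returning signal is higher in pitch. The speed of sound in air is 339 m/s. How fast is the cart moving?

1.43 m/s

Double Doppler shift off a moving reflector: f₂ = f₀ · (v + u)/(v − u) (u > 0 toward emitter).
Returning signal is higher, so f₂ = f₀ + Δf = 3552 + 30.1 = 3582.1 Hz.
Rearranging, u = v · (f₂ − f₀)/(f₂ + f₀) = 339 × 30.1/7134.1 ≈ 1.43 m/s.
So the cart is moving at 1.43 m/s toward the emitter.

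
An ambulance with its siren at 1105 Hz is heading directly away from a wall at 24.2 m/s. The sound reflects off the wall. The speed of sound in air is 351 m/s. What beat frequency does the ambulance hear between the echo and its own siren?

143 Hz

The wall receives the sound from a moving source: f₁ = f₀ · v/(v + v_e) = 1105 × 351/375.2 ≈ 1033.7 Hz.
On the return leg the ambulance is a moving observer: f₂ = f₁ · (v − v_e)/v = 1033.7 × 326.8/351 ≈ 962.5 Hz.
Equivalently f₂ = f₀ · (v − v_e)/(v + v_e).
Beat against the emitted tone: |f₂ − f₀| = 2v_e·f₀/(v + v_e) = 2 × 24.2 × 1105/375.2 ≈ 143 Hz.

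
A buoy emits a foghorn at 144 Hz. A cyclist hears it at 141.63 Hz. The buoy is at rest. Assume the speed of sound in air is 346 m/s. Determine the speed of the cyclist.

5.7 m/s

f' < f, so the cyclist is receding.
f' = f · (v − v_o)/v ⇒ v_o = v · |f'/f − 1|.
v_o = 346 × |141.63/144 − 1| = 346 × 0.01646 ≈ 5.7 m/s.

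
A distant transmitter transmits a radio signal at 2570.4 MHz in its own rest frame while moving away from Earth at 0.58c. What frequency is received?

Relativistic Doppler for frequency: f' = f₀ · √((1 − β)/(1 + β)).
f' = 2570.4 × √(0.4200/1.5800) = 2570.4 × 0.51558 ≈ 1325.2 MHz.

1325.2 MHz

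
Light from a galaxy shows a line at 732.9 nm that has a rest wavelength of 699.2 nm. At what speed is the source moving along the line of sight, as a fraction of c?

0.047

λ'/λ₀ = 1.0482 > 1 (redshift), so the source is receding.
λ'/λ₀ = √((1 + β)/(1 − β)) for a receding source ⇒ β = (r² − 1)/(r² + 1) with r = λ'/λ₀.
β = (1.0987 − 1)/(1.0987 + 1) ≈ 0.047.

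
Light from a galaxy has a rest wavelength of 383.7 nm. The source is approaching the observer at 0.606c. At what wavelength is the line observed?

Relativistic Doppler for wavelength: λ' = λ₀ · √((1 − β)/(1 + β)).
λ' = 383.7 × √(0.3940/1.6060) = 383.7 × 0.49531 ≈ 190.0 nm.

190.0 nm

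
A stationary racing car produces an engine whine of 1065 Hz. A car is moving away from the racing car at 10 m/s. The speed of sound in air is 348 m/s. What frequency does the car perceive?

Only the observer moves, away from the source, so f' = f · (v − v_o)/v.
f' = 1065 × (348 − 10)/348 = 1065 × 338/348 ≈ 1034 Hz.

1034 Hz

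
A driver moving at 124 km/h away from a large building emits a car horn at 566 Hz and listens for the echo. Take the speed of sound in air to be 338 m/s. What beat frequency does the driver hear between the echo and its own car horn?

105 Hz

124 km/h = 34.44 m/s.
The large building receives the sound from a moving source: f₁ = f₀ · v/(v + v_e) = 566 × 338/372.44 ≈ 513.7 Hz.
On the return leg the driver is a moving observer: f₂ = f₁ · (v − v_e)/v = 513.7 × 303.56/338 ≈ 461.3 Hz.
Beat against the emitted tone: |f₂ − f₀| = 2v_e·f₀/(v + v_e) = 2 × 34.44 × 566/372.44 ≈ 105 Hz.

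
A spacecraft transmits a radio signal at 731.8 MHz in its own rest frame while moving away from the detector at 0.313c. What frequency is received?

Relativistic Doppler for frequency: f' = f₀ · √((1 − β)/(1 + β)).
f' = 731.8 × √(0.6870/1.3130) = 731.8 × 0.72335 ≈ 529.3 MHz.

529.3 MHz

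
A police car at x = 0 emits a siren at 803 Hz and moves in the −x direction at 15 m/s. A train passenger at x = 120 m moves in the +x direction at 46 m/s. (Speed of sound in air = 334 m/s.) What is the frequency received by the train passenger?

663 Hz

The observer lies on the +x side, so the source is heading away from the observer and the observer is heading away from the source.
With source receding and observer receding, f' = f · (v − v_o)/(v + v_s).
f' = 803 × (334 − 46)/(334 + 15) = 803 × 288/349 ≈ 663 Hz.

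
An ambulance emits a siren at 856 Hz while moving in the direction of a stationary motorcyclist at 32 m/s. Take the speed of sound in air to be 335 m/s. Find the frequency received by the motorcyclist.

With the source moving toward a stationary observer, f' = f · v/(v − v_s).
f' = 856 × 335/(335 − 32) = 856 × 335/303 ≈ 946 Hz.

946 Hz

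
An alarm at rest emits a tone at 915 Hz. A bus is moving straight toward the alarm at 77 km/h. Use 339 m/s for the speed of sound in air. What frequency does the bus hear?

77 km/h = 21.39 m/s.
Only the observer moves, toward the source, so f' = f · (v + v_o)/v.
f' = 915 × (339 + 21.39)/339 = 915 × 360.39/339 ≈ 973 Hz.

973 Hz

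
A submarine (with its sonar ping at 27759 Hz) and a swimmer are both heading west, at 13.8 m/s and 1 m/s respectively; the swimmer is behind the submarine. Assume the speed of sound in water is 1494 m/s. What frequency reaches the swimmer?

27523 Hz

The swimmer is behind, so the submarine is moving away from it while the swimmer is moving toward the submarine.
General Doppler shift: f' = f · (v + v_o)/(v + v_s).
f' = 27759 × (1494 + 1)/(1494 + 13.8) = 27759 × 1495/1507.8 ≈ 27523 Hz.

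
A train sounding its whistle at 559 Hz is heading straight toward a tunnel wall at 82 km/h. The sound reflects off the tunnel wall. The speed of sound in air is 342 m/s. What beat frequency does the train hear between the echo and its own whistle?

80 Hz

82 km/h = 22.78 m/s.
The tunnel wall receives the sound from a moving source: f₁ = f₀ · v/(v − v_e) = 559 × 342/319.22 ≈ 598.9 Hz.
On the return leg the train is a moving observer: f₂ = f₁ · (v + v_e)/v = 598.9 × 364.78/342 ≈ 638.8 Hz.
Equivalently f₂ = f₀ · (v + v_e)/(v − v_e).
Beat against the emitted tone: |f₂ − f₀| = 2v_e·f₀/(v − v_e) = 2 × 22.78 × 559/319.22 ≈ 80 Hz.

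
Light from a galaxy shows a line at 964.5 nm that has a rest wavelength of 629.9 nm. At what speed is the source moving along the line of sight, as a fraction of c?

λ'/λ₀ = 1.5312 > 1 (redshift), so the source is receding.
λ'/λ₀ = √((1 + β)/(1 − β)) for a receding source ⇒ β = (r² − 1)/(r² + 1) with r = λ'/λ₀.
β = (2.3446 − 1)/(2.3446 + 1) ≈ 0.402.

0.402c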